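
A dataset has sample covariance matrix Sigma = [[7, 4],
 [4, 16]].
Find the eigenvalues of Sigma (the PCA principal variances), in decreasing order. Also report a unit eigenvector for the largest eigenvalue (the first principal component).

Step 1 — characteristic polynomial of 2×2 Sigma:
  det(Sigma - λI) = λ² - trace · λ + det = 0.
  trace = 7 + 16 = 23, det = 7·16 - (4)² = 96.
Step 2 — discriminant:
  Δ = trace² - 4·det = 529 - 384 = 145.
Step 3 — eigenvalues:
  λ = (trace ± √Δ)/2 = (23 ± 12.0416)/2,
  λ_1 = 17.5208,  λ_2 = 5.4792.

Step 4 — unit eigenvector for λ_1: solve (Sigma - λ_1 I)v = 0. First row:
  (7 - 17.5208)·v_x + (4)·v_y = 0, i.e. (-10.5208)·v_x + (4)·v_y = 0,
  so v ∝ (b, λ_1 - a) = (4, 10.5208) = u.
  ||u|| = √((4)² + (10.5208)²) = √(126.6872) ≈ 11.2555,
  v_1 = u/||u|| ≈ (0.3554, 0.9347) (||v_1|| = 1).

λ_1 = 17.5208,  λ_2 = 5.4792;  v_1 ≈ (0.3554, 0.9347)


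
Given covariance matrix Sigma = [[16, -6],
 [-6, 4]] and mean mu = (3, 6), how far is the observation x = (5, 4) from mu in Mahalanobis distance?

Step 1 — centre the observation: (x - mu) = (2, -2).

Step 2 — invert Sigma. det(Sigma) = 16·4 - (-6)² = 28.
  Sigma^{-1} = (1/det) · [[d, -b], [-b, a]] = [[0.1429, 0.2143],
 [0.2143, 0.5714]].

Step 3 — form the quadratic (x - mu)^T · Sigma^{-1} · (x - mu):
  Sigma^{-1} · (x - mu) = (-0.1429, -0.7143).
  (x - mu)^T · [Sigma^{-1} · (x - mu)] = (2)·(-0.1429) + (-2)·(-0.7143) = 1.1429.

Step 4 — take square root: d = √(1.1429) ≈ 1.069.

d(x, mu) = √(1.1429) ≈ 1.069


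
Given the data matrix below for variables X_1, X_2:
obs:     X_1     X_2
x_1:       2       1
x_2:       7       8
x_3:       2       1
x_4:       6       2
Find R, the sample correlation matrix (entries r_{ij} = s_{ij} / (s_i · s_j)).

Step 1 — column means:
  mean(X_1) = (2 + 7 + 2 + 6) / 4 = 17/4 = 4.25
  mean(X_2) = (1 + 8 + 1 + 2) / 4 = 12/4 = 3

Step 2 — sample variances and covariances s[i,j] = (1/(n-1)) · Σ_k (x_{k,i} - mean_i) · (x_{k,j} - mean_j), with n-1 = 3:
  s[X_1,X_1] = ((-2.25)·(-2.25) + (2.75)·(2.75) + (-2.25)·(-2.25) + (1.75)·(1.75)) / 3 = 20.75/3 = 6.9167
  s[X_1,X_2] = ((-2.25)·(-2) + (2.75)·(5) + (-2.25)·(-2) + (1.75)·(-1)) / 3 = 21/3 = 7
  s[X_2,X_2] = ((-2)·(-2) + (5)·(5) + (-2)·(-2) + (-1)·(-1)) / 3 = 34/3 = 11.3333
  Sample standard deviations s_i = √(s[i,i]):
  s(X_1) = √(6.9167) = 2.63
  s(X_2) = √(11.3333) = 3.3665

Step 3 — r_{ij} = s_{ij} / (s_i · s_j):
  r[X_1,X_1] = 1 (diagonal).
  r[X_1,X_2] = 7 / (2.63 · 3.3665) = 7 / 8.8537 = 0.7906
  r[X_2,X_2] = 1 (diagonal).

R is symmetric with unit diagonal. Assembling:

R = [[1, 0.7906],
 [0.7906, 1]]


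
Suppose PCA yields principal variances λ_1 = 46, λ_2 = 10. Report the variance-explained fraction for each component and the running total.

Step 1 — total variance = trace(Sigma) = Σ λ_i = 46 + 10 = 56.

Step 2 — fraction explained by component i = λ_i / Σ λ:
  PC1: 46/56 = 0.8214
  PC2: 10/56 = 0.1786

Step 3 — cumulative fraction after k components = (λ_1 + ... + λ_k) / Σ λ:
  k = 1: 46/56 = 0.8214
  k = 2: (46 + 10)/56 = 56/56 = 1

Summary (fraction, with percent):

explained: PC1 0.8214 (82.14%), PC2 0.1786 (17.86%);  cumulative: 0.8214, 1


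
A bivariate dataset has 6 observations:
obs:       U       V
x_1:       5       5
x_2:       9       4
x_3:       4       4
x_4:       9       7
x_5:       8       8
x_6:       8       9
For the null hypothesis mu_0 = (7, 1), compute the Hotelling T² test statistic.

Step 1 — sample mean vector:
  mean(U) = (5 + 9 + 4 + 9 + 8 + 8) / 6 = 43/6 = 7.1667
  mean(V) = (5 + 4 + 4 + 7 + 8 + 9) / 6 = 37/6 = 6.1667
  x̄ = (7.1667, 6.1667),  deviation x̄ - mu_0 = (7.1667, 6.1667) - (7, 1) = (0.1667, 5.1667).

Step 2 — sample covariance matrix, S[i,j] = (1/(n-1)) · Σ_k (x_{k,i} - mean_i) · (x_{k,j} - mean_j), divisor n-1 = 5:
  S[U,U] = ((-2.1667)·(-2.1667) + (1.8333)·(1.8333) + (-3.1667)·(-3.1667) + (1.8333)·(1.8333) + (0.8333)·(0.8333) + (0.8333)·(0.8333)) / 5 = 22.8333/5 = 4.5667
  S[U,V] = ((-2.1667)·(-1.1667) + (1.8333)·(-2.1667) + (-3.1667)·(-2.1667) + (1.8333)·(0.8333) + (0.8333)·(1.8333) + (0.8333)·(2.8333)) / 5 = 10.8333/5 = 2.1667
  S[V,V] = ((-1.1667)·(-1.1667) + (-2.1667)·(-2.1667) + (-2.1667)·(-2.1667) + (0.8333)·(0.8333) + (1.8333)·(1.8333) + (2.8333)·(2.8333)) / 5 = 22.8333/5 = 4.5667
  S = [[4.5667, 2.1667],
 [2.1667, 4.5667]].

Step 3 — invert S. det(S) = 4.5667·4.5667 - (2.1667)² = 16.16.
  S^{-1} = (1/det) · [[d, -b], [-b, a]] = [[0.2826, -0.1341],
 [-0.1341, 0.2826]].

Step 4 — quadratic form (x̄ - mu_0)^T · S^{-1} · (x̄ - mu_0):
  S^{-1} · (x̄ - mu_0) = (-0.6456, 1.4377),
  (x̄ - mu_0)^T · [...] = (0.1667)·(-0.6456) + (5.1667)·(1.4377) = 7.3205.

Step 5 — scale by n: T² = 6 · 7.3205 = 43.9233.

T² ≈ 43.9233


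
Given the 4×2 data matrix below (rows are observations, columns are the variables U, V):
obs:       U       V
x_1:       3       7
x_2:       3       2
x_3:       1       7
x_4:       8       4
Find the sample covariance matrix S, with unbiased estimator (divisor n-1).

Step 1 — column means:
  mean(U) = (3 + 3 + 1 + 8) / 4 = 15/4 = 3.75
  mean(V) = (7 + 2 + 7 + 4) / 4 = 20/4 = 5

Step 2 — sample covariance S[i,j] = (1/(n-1)) · Σ_k (x_{k,i} - mean_i) · (x_{k,j} - mean_j), with n-1 = 3.
  S[U,U] = ((-0.75)·(-0.75) + (-0.75)·(-0.75) + (-2.75)·(-2.75) + (4.25)·(4.25)) / 3 = 26.75/3 = 8.9167
  S[U,V] = ((-0.75)·(2) + (-0.75)·(-3) + (-2.75)·(2) + (4.25)·(-1)) / 3 = -9/3 = -3
  S[V,V] = ((2)·(2) + (-3)·(-3) + (2)·(2) + (-1)·(-1)) / 3 = 18/3 = 6

S is symmetric (S[j,i] = S[i,j]). Assembling:

S = [[8.9167, -3],
 [-3, 6]]


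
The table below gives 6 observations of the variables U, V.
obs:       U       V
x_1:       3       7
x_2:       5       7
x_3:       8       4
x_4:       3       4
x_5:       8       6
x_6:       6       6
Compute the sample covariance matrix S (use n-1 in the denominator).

Step 1 — column means:
  mean(U) = (3 + 5 + 8 + 3 + 8 + 6) / 6 = 33/6 = 5.5
  mean(V) = (7 + 7 + 4 + 4 + 6 + 6) / 6 = 34/6 = 5.6667

Step 2 — sample covariance S[i,j] = (1/(n-1)) · Σ_k (x_{k,i} - mean_i) · (x_{k,j} - mean_j), with n-1 = 5.
  S[U,U] = ((-2.5)·(-2.5) + (-0.5)·(-0.5) + (2.5)·(2.5) + (-2.5)·(-2.5) + (2.5)·(2.5) + (0.5)·(0.5)) / 5 = 25.5/5 = 5.1
  S[U,V] = ((-2.5)·(1.3333) + (-0.5)·(1.3333) + (2.5)·(-1.6667) + (-2.5)·(-1.6667) + (2.5)·(0.3333) + (0.5)·(0.3333)) / 5 = -3/5 = -0.6
  S[V,V] = ((1.3333)·(1.3333) + (1.3333)·(1.3333) + (-1.6667)·(-1.6667) + (-1.6667)·(-1.6667) + (0.3333)·(0.3333) + (0.3333)·(0.3333)) / 5 = 9.3333/5 = 1.8667

S is symmetric (S[j,i] = S[i,j]). Assembling:

S = [[5.1, -0.6],
 [-0.6, 1.8667]]


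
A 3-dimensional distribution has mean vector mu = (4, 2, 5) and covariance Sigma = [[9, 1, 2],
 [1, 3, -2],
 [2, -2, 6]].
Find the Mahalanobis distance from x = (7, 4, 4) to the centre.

Step 1 — centre the observation: (x - mu) = (3, 2, -1).

Step 2 — invert Sigma (cofactor / det for 3×3, or solve directly):
  Sigma^{-1} = [[0.14, -0.1, -0.08],
 [-0.1, 0.5, 0.2],
 [-0.08, 0.2, 0.26]].

Step 3 — form the quadratic (x - mu)^T · Sigma^{-1} · (x - mu):
  Sigma^{-1} · (x - mu) = (0.3, 0.5, -0.1).
  (x - mu)^T · [Sigma^{-1} · (x - mu)] = (3)·(0.3) + (2)·(0.5) + (-1)·(-0.1) = 2.

Step 4 — take square root: d = √(2) ≈ 1.4142.

d(x, mu) = √(2) ≈ 1.4142


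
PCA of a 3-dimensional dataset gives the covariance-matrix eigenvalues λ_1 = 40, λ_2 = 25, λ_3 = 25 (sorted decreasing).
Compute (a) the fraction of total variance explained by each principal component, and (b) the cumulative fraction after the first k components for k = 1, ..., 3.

Step 1 — total variance = trace(Sigma) = Σ λ_i = 40 + 25 + 25 = 90.

Step 2 — fraction explained by component i = λ_i / Σ λ:
  PC1: 40/90 = 0.4444
  PC2: 25/90 = 0.2778
  PC3: 25/90 = 0.2778

Step 3 — cumulative fraction after k components = (λ_1 + ... + λ_k) / Σ λ:
  k = 1: 40/90 = 0.4444
  k = 2: (40 + 25)/90 = 65/90 = 0.7222
  k = 3: (40 + 25 + 25)/90 = 90/90 = 1

Summary (fraction, with percent):

explained: PC1 0.4444 (44.44%), PC2 0.2778 (27.78%), PC3 0.2778 (27.78%);  cumulative: 0.4444, 0.7222, 1


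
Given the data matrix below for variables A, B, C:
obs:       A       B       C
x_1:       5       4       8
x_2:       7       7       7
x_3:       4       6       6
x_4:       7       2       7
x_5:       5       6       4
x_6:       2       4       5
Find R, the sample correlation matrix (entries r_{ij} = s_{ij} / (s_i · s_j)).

Step 1 — column means:
  mean(A) = (5 + 7 + 4 + 7 + 5 + 2) / 6 = 30/6 = 5
  mean(B) = (4 + 7 + 6 + 2 + 6 + 4) / 6 = 29/6 = 4.8333
  mean(C) = (8 + 7 + 6 + 7 + 4 + 5) / 6 = 37/6 = 6.1667

Step 2 — sample variances and covariances s[i,j] = (1/(n-1)) · Σ_k (x_{k,i} - mean_i) · (x_{k,j} - mean_j), with n-1 = 5:
  s[A,A] = ((0)·(0) + (2)·(2) + (-1)·(-1) + (2)·(2) + (0)·(0) + (-3)·(-3)) / 5 = 18/5 = 3.6
  s[A,B] = ((0)·(-0.8333) + (2)·(2.1667) + (-1)·(1.1667) + (2)·(-2.8333) + (0)·(1.1667) + (-3)·(-0.8333)) / 5 = 0/5 = 0
  s[A,C] = ((0)·(1.8333) + (2)·(0.8333) + (-1)·(-0.1667) + (2)·(0.8333) + (0)·(-2.1667) + (-3)·(-1.1667)) / 5 = 7/5 = 1.4
  s[B,B] = ((-0.8333)·(-0.8333) + (2.1667)·(2.1667) + (1.1667)·(1.1667) + (-2.8333)·(-2.8333) + (1.1667)·(1.1667) + (-0.8333)·(-0.8333)) / 5 = 16.8333/5 = 3.3667
  s[B,C] = ((-0.8333)·(1.8333) + (2.1667)·(0.8333) + (1.1667)·(-0.1667) + (-2.8333)·(0.8333) + (1.1667)·(-2.1667) + (-0.8333)·(-1.1667)) / 5 = -3.8333/5 = -0.7667
  s[C,C] = ((1.8333)·(1.8333) + (0.8333)·(0.8333) + (-0.1667)·(-0.1667) + (0.8333)·(0.8333) + (-2.1667)·(-2.1667) + (-1.1667)·(-1.1667)) / 5 = 10.8333/5 = 2.1667
  Sample standard deviations s_i = √(s[i,i]):
  s(A) = √(3.6) = 1.8974
  s(B) = √(3.3667) = 1.8348
  s(C) = √(2.1667) = 1.472

Step 3 — r_{ij} = s_{ij} / (s_i · s_j):
  r[A,A] = 1 (diagonal).
  r[A,B] = 0 / (1.8974 · 1.8348) = 0 / 3.4814 = 0
  r[A,C] = 1.4 / (1.8974 · 1.472) = 1.4 / 2.7928 = 0.5013
  r[B,B] = 1 (diagonal).
  r[B,C] = -0.7667 / (1.8348 · 1.472) = -0.7667 / 2.7008 = -0.2839
  r[C,C] = 1 (diagonal).

R is symmetric with unit diagonal. Assembling:

R = [[1, 0, 0.5013],
 [0, 1, -0.2839],
 [0.5013, -0.2839, 1]]


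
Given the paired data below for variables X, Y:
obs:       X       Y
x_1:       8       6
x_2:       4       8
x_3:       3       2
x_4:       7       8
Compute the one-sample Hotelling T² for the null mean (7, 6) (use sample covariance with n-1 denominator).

Step 1 — sample mean vector:
  mean(X) = (8 + 4 + 3 + 7) / 4 = 22/4 = 5.5
  mean(Y) = (6 + 8 + 2 + 8) / 4 = 24/4 = 6
  x̄ = (5.5, 6),  deviation x̄ - mu_0 = (5.5, 6) - (7, 6) = (-1.5, 0).

Step 2 — sample covariance matrix, S[i,j] = (1/(n-1)) · Σ_k (x_{k,i} - mean_i) · (x_{k,j} - mean_j), divisor n-1 = 3:
  S[X,X] = ((2.5)·(2.5) + (-1.5)·(-1.5) + (-2.5)·(-2.5) + (1.5)·(1.5)) / 3 = 17/3 = 5.6667
  S[X,Y] = ((2.5)·(0) + (-1.5)·(2) + (-2.5)·(-4) + (1.5)·(2)) / 3 = 10/3 = 3.3333
  S[Y,Y] = ((0)·(0) + (2)·(2) + (-4)·(-4) + (2)·(2)) / 3 = 24/3 = 8
  S = [[5.6667, 3.3333],
 [3.3333, 8]].

Step 3 — invert S. det(S) = 5.6667·8 - (3.3333)² = 34.2222.
  S^{-1} = (1/det) · [[d, -b], [-b, a]] = [[0.2338, -0.0974],
 [-0.0974, 0.1656]].

Step 4 — quadratic form (x̄ - mu_0)^T · S^{-1} · (x̄ - mu_0):
  S^{-1} · (x̄ - mu_0) = (-0.3506, 0.1461),
  (x̄ - mu_0)^T · [...] = (-1.5)·(-0.3506) + (0)·(0.1461) = 0.526.

Step 5 — scale by n: T² = 4 · 0.526 = 2.1039.

T² ≈ 2.1039


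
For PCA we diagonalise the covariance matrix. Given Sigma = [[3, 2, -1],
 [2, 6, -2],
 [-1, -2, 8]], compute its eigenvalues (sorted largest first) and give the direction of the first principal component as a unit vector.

Step 1 — characteristic polynomial p(λ) = det(λI - Sigma) = λ³ - tr·λ² + c_1·λ - det, where tr = trace, c_1 = sum of the principal 2×2 minors, det = det(Sigma):
  tr = 3 + 6 + 8 = 17,
  c_1 = (3·6 - (2)²) + (3·8 - (-1)²) + (6·8 - (-2)²) = 14 + 23 + 44 = 81,
  det = 3·(6·8 - (-2)²) - (2)·((2)·8 - (-2)·(-1)) + (-1)·((2)·(-2) - 6·(-1)) = 3·(44) - (2)·(14) + (-1)·(2) = 102.
  So p(λ) = λ³ - 17λ² + 81λ - 102.
Step 2 — look for an integer root (rational root theorem: any rational root is an integer divisor of 102). Testing λ = 2:
  p(2) = 8 - 68 + 162 - 102 = 0  ✓
  Dividing out (λ - 2): p(λ) = (λ - 2)(λ² - 15λ + 51).
Step 3 — remaining eigenvalues from the quadratic λ² - 15λ + 51 = 0:
  Δ = 15² - 4·51 = 225 - 204 = 21,  λ = (15 ± √21)/2 = (15 ± 4.5826)/2 ≈ 9.7913 or 5.2087.
  Sorted: λ_1 = 9.7913,  λ_2 = 5.2087,  λ_3 = 2  (check: sum = 17 = tr ✓).

Step 4 — unit eigenvector for λ_1 ≈ 9.7913: v spans the null space of (Sigma - λ_1 I), whose rows are
  r_1 = (-6.7913, 2, -1),  r_2 = (2, -3.7913, -2),  r_3 = (-1, -2, -1.7913).
  v is orthogonal to every row, so take v ∝ r_1 × r_2 = ((2)·(-2) - (-1)·(-3.7913), (-1)·(2) - (-6.7913)·(-2), (-6.7913)·(-3.7913) - (2)·(2)) ≈ (-7.7913, -15.5826, 21.7477).
  Rescale (multiply by -1 so the first nonzero entry is positive): u = (7.7913, 15.5826, -21.7477).
  ||u|| = √((7.7913)² + (15.5826)² + (-21.7477)²) = √(776.4845) ≈ 27.8655,  v_1 = u/||u|| ≈ (0.2796, 0.5592, -0.7805) (||v_1|| = 1).

λ_1 = 9.7913,  λ_2 = 5.2087,  λ_3 = 2;  v_1 ≈ (0.2796, 0.5592, -0.7805)


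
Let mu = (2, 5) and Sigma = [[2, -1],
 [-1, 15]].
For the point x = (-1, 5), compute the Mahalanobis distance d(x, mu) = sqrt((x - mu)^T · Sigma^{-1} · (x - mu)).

Step 1 — centre the observation: (x - mu) = (-3, 0).

Step 2 — invert Sigma. det(Sigma) = 2·15 - (-1)² = 29.
  Sigma^{-1} = (1/det) · [[d, -b], [-b, a]] = [[0.5172, 0.0345],
 [0.0345, 0.069]].

Step 3 — form the quadratic (x - mu)^T · Sigma^{-1} · (x - mu):
  Sigma^{-1} · (x - mu) = (-1.5517, -0.1034).
  (x - mu)^T · [Sigma^{-1} · (x - mu)] = (-3)·(-1.5517) + (0)·(-0.1034) = 4.6552.

Step 4 — take square root: d = √(4.6552) ≈ 2.1576.

d(x, mu) = √(4.6552) ≈ 2.1576


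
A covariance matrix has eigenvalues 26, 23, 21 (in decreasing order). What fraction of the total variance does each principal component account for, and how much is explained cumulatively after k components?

Step 1 — total variance = trace(Sigma) = Σ λ_i = 26 + 23 + 21 = 70.

Step 2 — fraction explained by component i = λ_i / Σ λ:
  PC1: 26/70 = 0.3714
  PC2: 23/70 = 0.3286
  PC3: 21/70 = 0.3

Step 3 — cumulative fraction after k components = (λ_1 + ... + λ_k) / Σ λ:
  k = 1: 26/70 = 0.3714
  k = 2: (26 + 23)/70 = 49/70 = 0.7
  k = 3: (26 + 23 + 21)/70 = 70/70 = 1

Summary (fraction, with percent):

explained: PC1 0.3714 (37.14%), PC2 0.3286 (32.86%), PC3 0.3 (30%);  cumulative: 0.3714, 0.7, 1


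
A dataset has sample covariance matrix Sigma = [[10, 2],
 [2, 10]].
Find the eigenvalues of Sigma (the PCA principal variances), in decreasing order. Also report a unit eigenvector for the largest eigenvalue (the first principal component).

Step 1 — characteristic polynomial of 2×2 Sigma:
  det(Sigma - λI) = λ² - trace · λ + det = 0.
  trace = 10 + 10 = 20, det = 10·10 - (2)² = 96.
Step 2 — discriminant:
  Δ = trace² - 4·det = 400 - 384 = 16.
Step 3 — eigenvalues:
  λ = (trace ± √Δ)/2 = (20 ± 4)/2,
  λ_1 = 12,  λ_2 = 8.

Step 4 — unit eigenvector for λ_1: solve (Sigma - λ_1 I)v = 0. First row:
  (10 - 12)·v_x + (2)·v_y = 0, i.e. (-2)·v_x + (2)·v_y = 0,
  so v ∝ (b, λ_1 - a) = (2, 2) = u.
  ||u|| = √((2)² + (2)²) = √(8) ≈ 2.8284,
  v_1 = u/||u|| ≈ (0.7071, 0.7071) (||v_1|| = 1).

λ_1 = 12,  λ_2 = 8;  v_1 ≈ (0.7071, 0.7071)


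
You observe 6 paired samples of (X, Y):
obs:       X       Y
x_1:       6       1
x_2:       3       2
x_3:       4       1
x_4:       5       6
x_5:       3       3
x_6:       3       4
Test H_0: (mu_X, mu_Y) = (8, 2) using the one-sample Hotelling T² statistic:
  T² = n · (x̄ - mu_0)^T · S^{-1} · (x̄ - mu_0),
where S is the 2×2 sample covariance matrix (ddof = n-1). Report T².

Step 1 — sample mean vector:
  mean(X) = (6 + 3 + 4 + 5 + 3 + 3) / 6 = 24/6 = 4
  mean(Y) = (1 + 2 + 1 + 6 + 3 + 4) / 6 = 17/6 = 2.8333
  x̄ = (4, 2.8333),  deviation x̄ - mu_0 = (4, 2.8333) - (8, 2) = (-4, 0.8333).

Step 2 — sample covariance matrix, S[i,j] = (1/(n-1)) · Σ_k (x_{k,i} - mean_i) · (x_{k,j} - mean_j), divisor n-1 = 5:
  S[X,X] = ((2)·(2) + (-1)·(-1) + (0)·(0) + (1)·(1) + (-1)·(-1) + (-1)·(-1)) / 5 = 8/5 = 1.6
  S[X,Y] = ((2)·(-1.8333) + (-1)·(-0.8333) + (0)·(-1.8333) + (1)·(3.1667) + (-1)·(0.1667) + (-1)·(1.1667)) / 5 = -1/5 = -0.2
  S[Y,Y] = ((-1.8333)·(-1.8333) + (-0.8333)·(-0.8333) + (-1.8333)·(-1.8333) + (3.1667)·(3.1667) + (0.1667)·(0.1667) + (1.1667)·(1.1667)) / 5 = 18.8333/5 = 3.7667
  S = [[1.6, -0.2],
 [-0.2, 3.7667]].

Step 3 — invert S. det(S) = 1.6·3.7667 - (-0.2)² = 5.9867.
  S^{-1} = (1/det) · [[d, -b], [-b, a]] = [[0.6292, 0.0334],
 [0.0334, 0.2673]].

Step 4 — quadratic form (x̄ - mu_0)^T · S^{-1} · (x̄ - mu_0):
  S^{-1} · (x̄ - mu_0) = (-2.4889, 0.0891),
  (x̄ - mu_0)^T · [...] = (-4)·(-2.4889) + (0.8333)·(0.0891) = 10.0297.

Step 5 — scale by n: T² = 6 · 10.0297 = 60.1782.

T² ≈ 60.1782


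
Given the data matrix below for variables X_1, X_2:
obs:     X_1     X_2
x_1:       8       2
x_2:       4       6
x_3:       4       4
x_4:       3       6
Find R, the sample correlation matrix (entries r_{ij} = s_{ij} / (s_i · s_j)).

Step 1 — column means:
  mean(X_1) = (8 + 4 + 4 + 3) / 4 = 19/4 = 4.75
  mean(X_2) = (2 + 6 + 4 + 6) / 4 = 18/4 = 4.5

Step 2 — sample variances and covariances s[i,j] = (1/(n-1)) · Σ_k (x_{k,i} - mean_i) · (x_{k,j} - mean_j), with n-1 = 3:
  s[X_1,X_1] = ((3.25)·(3.25) + (-0.75)·(-0.75) + (-0.75)·(-0.75) + (-1.75)·(-1.75)) / 3 = 14.75/3 = 4.9167
  s[X_1,X_2] = ((3.25)·(-2.5) + (-0.75)·(1.5) + (-0.75)·(-0.5) + (-1.75)·(1.5)) / 3 = -11.5/3 = -3.8333
  s[X_2,X_2] = ((-2.5)·(-2.5) + (1.5)·(1.5) + (-0.5)·(-0.5) + (1.5)·(1.5)) / 3 = 11/3 = 3.6667
  Sample standard deviations s_i = √(s[i,i]):
  s(X_1) = √(4.9167) = 2.2174
  s(X_2) = √(3.6667) = 1.9149

Step 3 — r_{ij} = s_{ij} / (s_i · s_j):
  r[X_1,X_1] = 1 (diagonal).
  r[X_1,X_2] = -3.8333 / (2.2174 · 1.9149) = -3.8333 / 4.2459 = -0.9028
  r[X_2,X_2] = 1 (diagonal).

R is symmetric with unit diagonal. Assembling:

R = [[1, -0.9028],
 [-0.9028, 1]]


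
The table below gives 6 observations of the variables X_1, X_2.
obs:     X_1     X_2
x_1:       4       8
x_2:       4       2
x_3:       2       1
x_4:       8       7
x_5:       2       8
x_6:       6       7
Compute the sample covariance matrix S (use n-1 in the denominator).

Step 1 — column means:
  mean(X_1) = (4 + 4 + 2 + 8 + 2 + 6) / 6 = 26/6 = 4.3333
  mean(X_2) = (8 + 2 + 1 + 7 + 8 + 7) / 6 = 33/6 = 5.5

Step 2 — sample covariance S[i,j] = (1/(n-1)) · Σ_k (x_{k,i} - mean_i) · (x_{k,j} - mean_j), with n-1 = 5.
  S[X_1,X_1] = ((-0.3333)·(-0.3333) + (-0.3333)·(-0.3333) + (-2.3333)·(-2.3333) + (3.6667)·(3.6667) + (-2.3333)·(-2.3333) + (1.6667)·(1.6667)) / 5 = 27.3333/5 = 5.4667
  S[X_1,X_2] = ((-0.3333)·(2.5) + (-0.3333)·(-3.5) + (-2.3333)·(-4.5) + (3.6667)·(1.5) + (-2.3333)·(2.5) + (1.6667)·(1.5)) / 5 = 13/5 = 2.6
  S[X_2,X_2] = ((2.5)·(2.5) + (-3.5)·(-3.5) + (-4.5)·(-4.5) + (1.5)·(1.5) + (2.5)·(2.5) + (1.5)·(1.5)) / 5 = 49.5/5 = 9.9

S is symmetric (S[j,i] = S[i,j]). Assembling:

S = [[5.4667, 2.6],
 [2.6, 9.9]]


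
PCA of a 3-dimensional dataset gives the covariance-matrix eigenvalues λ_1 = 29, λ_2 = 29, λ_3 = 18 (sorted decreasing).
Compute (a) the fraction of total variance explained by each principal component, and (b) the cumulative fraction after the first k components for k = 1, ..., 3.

Step 1 — total variance = trace(Sigma) = Σ λ_i = 29 + 29 + 18 = 76.

Step 2 — fraction explained by component i = λ_i / Σ λ:
  PC1: 29/76 = 0.3816
  PC2: 29/76 = 0.3816
  PC3: 18/76 = 0.2368

Step 3 — cumulative fraction after k components = (λ_1 + ... + λ_k) / Σ λ:
  k = 1: 29/76 = 0.3816
  k = 2: (29 + 29)/76 = 58/76 = 0.7632
  k = 3: (29 + 29 + 18)/76 = 76/76 = 1

Summary (fraction, with percent):

explained: PC1 0.3816 (38.16%), PC2 0.3816 (38.16%), PC3 0.2368 (23.68%);  cumulative: 0.3816, 0.7632, 1


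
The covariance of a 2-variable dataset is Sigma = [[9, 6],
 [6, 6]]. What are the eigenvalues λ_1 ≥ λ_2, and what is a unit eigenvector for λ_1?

Step 1 — characteristic polynomial of 2×2 Sigma:
  det(Sigma - λI) = λ² - trace · λ + det = 0.
  trace = 9 + 6 = 15, det = 9·6 - (6)² = 18.
Step 2 — discriminant:
  Δ = trace² - 4·det = 225 - 72 = 153.
Step 3 — eigenvalues:
  λ = (trace ± √Δ)/2 = (15 ± 12.3693)/2,
  λ_1 = 13.6847,  λ_2 = 1.3153.

Step 4 — unit eigenvector for λ_1: solve (Sigma - λ_1 I)v = 0. First row:
  (9 - 13.6847)·v_x + (6)·v_y = 0, i.e. (-4.6847)·v_x + (6)·v_y = 0,
  so v ∝ (b, λ_1 - a) = (6, 4.6847) = u.
  ||u|| = √((6)² + (4.6847)²) = √(57.946) ≈ 7.6122,
  v_1 = u/||u|| ≈ (0.7882, 0.6154) (||v_1|| = 1).

λ_1 = 13.6847,  λ_2 = 1.3153;  v_1 ≈ (0.7882, 0.6154)


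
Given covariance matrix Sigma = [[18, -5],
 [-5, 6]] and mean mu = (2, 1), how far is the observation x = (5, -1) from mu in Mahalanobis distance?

Step 1 — centre the observation: (x - mu) = (3, -2).

Step 2 — invert Sigma. det(Sigma) = 18·6 - (-5)² = 83.
  Sigma^{-1} = (1/det) · [[d, -b], [-b, a]] = [[0.0723, 0.0602],
 [0.0602, 0.2169]].

Step 3 — form the quadratic (x - mu)^T · Sigma^{-1} · (x - mu):
  Sigma^{-1} · (x - mu) = (0.0964, -0.253).
  (x - mu)^T · [Sigma^{-1} · (x - mu)] = (3)·(0.0964) + (-2)·(-0.253) = 0.7952.

Step 4 — take square root: d = √(0.7952) ≈ 0.8917.

d(x, mu) = √(0.7952) ≈ 0.8917


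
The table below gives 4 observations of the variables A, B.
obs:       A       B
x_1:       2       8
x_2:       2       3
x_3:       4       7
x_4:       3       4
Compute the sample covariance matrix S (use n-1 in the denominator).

Step 1 — column means:
  mean(A) = (2 + 2 + 4 + 3) / 4 = 11/4 = 2.75
  mean(B) = (8 + 3 + 7 + 4) / 4 = 22/4 = 5.5

Step 2 — sample covariance S[i,j] = (1/(n-1)) · Σ_k (x_{k,i} - mean_i) · (x_{k,j} - mean_j), with n-1 = 3.
  S[A,A] = ((-0.75)·(-0.75) + (-0.75)·(-0.75) + (1.25)·(1.25) + (0.25)·(0.25)) / 3 = 2.75/3 = 0.9167
  S[A,B] = ((-0.75)·(2.5) + (-0.75)·(-2.5) + (1.25)·(1.5) + (0.25)·(-1.5)) / 3 = 1.5/3 = 0.5
  S[B,B] = ((2.5)·(2.5) + (-2.5)·(-2.5) + (1.5)·(1.5) + (-1.5)·(-1.5)) / 3 = 17/3 = 5.6667

S is symmetric (S[j,i] = S[i,j]). Assembling:

S = [[0.9167, 0.5],
 [0.5, 5.6667]]


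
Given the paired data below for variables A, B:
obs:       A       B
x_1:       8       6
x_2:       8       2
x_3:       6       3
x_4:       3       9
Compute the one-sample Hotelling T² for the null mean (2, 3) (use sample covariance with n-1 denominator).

Step 1 — sample mean vector:
  mean(A) = (8 + 8 + 6 + 3) / 4 = 25/4 = 6.25
  mean(B) = (6 + 2 + 3 + 9) / 4 = 20/4 = 5
  x̄ = (6.25, 5),  deviation x̄ - mu_0 = (6.25, 5) - (2, 3) = (4.25, 2).

Step 2 — sample covariance matrix, S[i,j] = (1/(n-1)) · Σ_k (x_{k,i} - mean_i) · (x_{k,j} - mean_j), divisor n-1 = 3:
  S[A,A] = ((1.75)·(1.75) + (1.75)·(1.75) + (-0.25)·(-0.25) + (-3.25)·(-3.25)) / 3 = 16.75/3 = 5.5833
  S[A,B] = ((1.75)·(1) + (1.75)·(-3) + (-0.25)·(-2) + (-3.25)·(4)) / 3 = -16/3 = -5.3333
  S[B,B] = ((1)·(1) + (-3)·(-3) + (-2)·(-2) + (4)·(4)) / 3 = 30/3 = 10
  S = [[5.5833, -5.3333],
 [-5.3333, 10]].

Step 3 — invert S. det(S) = 5.5833·10 - (-5.3333)² = 27.3889.
  S^{-1} = (1/det) · [[d, -b], [-b, a]] = [[0.3651, 0.1947],
 [0.1947, 0.2039]].

Step 4 — quadratic form (x̄ - mu_0)^T · S^{-1} · (x̄ - mu_0):
  S^{-1} · (x̄ - mu_0) = (1.9412, 1.2353),
  (x̄ - mu_0)^T · [...] = (4.25)·(1.9412) + (2)·(1.2353) = 10.7206.

Step 5 — scale by n: T² = 4 · 10.7206 = 42.8824.

T² ≈ 42.8824


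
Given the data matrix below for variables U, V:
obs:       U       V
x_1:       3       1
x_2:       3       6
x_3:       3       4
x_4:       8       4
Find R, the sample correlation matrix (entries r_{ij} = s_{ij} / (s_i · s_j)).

Step 1 — column means:
  mean(U) = (3 + 3 + 3 + 8) / 4 = 17/4 = 4.25
  mean(V) = (1 + 6 + 4 + 4) / 4 = 15/4 = 3.75

Step 2 — sample variances and covariances s[i,j] = (1/(n-1)) · Σ_k (x_{k,i} - mean_i) · (x_{k,j} - mean_j), with n-1 = 3:
  s[U,U] = ((-1.25)·(-1.25) + (-1.25)·(-1.25) + (-1.25)·(-1.25) + (3.75)·(3.75)) / 3 = 18.75/3 = 6.25
  s[U,V] = ((-1.25)·(-2.75) + (-1.25)·(2.25) + (-1.25)·(0.25) + (3.75)·(0.25)) / 3 = 1.25/3 = 0.4167
  s[V,V] = ((-2.75)·(-2.75) + (2.25)·(2.25) + (0.25)·(0.25) + (0.25)·(0.25)) / 3 = 12.75/3 = 4.25
  Sample standard deviations s_i = √(s[i,i]):
  s(U) = √(6.25) = 2.5
  s(V) = √(4.25) = 2.0616

Step 3 — r_{ij} = s_{ij} / (s_i · s_j):
  r[U,U] = 1 (diagonal).
  r[U,V] = 0.4167 / (2.5 · 2.0616) = 0.4167 / 5.1539 = 0.0808
  r[V,V] = 1 (diagonal).

R is symmetric with unit diagonal. Assembling:

R = [[1, 0.0808],
 [0.0808, 1]]


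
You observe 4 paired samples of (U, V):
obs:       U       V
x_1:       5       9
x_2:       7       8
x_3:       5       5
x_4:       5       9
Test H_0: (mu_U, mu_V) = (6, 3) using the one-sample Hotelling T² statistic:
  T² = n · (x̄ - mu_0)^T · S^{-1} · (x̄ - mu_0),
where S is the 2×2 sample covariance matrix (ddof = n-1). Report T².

Step 1 — sample mean vector:
  mean(U) = (5 + 7 + 5 + 5) / 4 = 22/4 = 5.5
  mean(V) = (9 + 8 + 5 + 9) / 4 = 31/4 = 7.75
  x̄ = (5.5, 7.75),  deviation x̄ - mu_0 = (5.5, 7.75) - (6, 3) = (-0.5, 4.75).

Step 2 — sample covariance matrix, S[i,j] = (1/(n-1)) · Σ_k (x_{k,i} - mean_i) · (x_{k,j} - mean_j), divisor n-1 = 3:
  S[U,U] = ((-0.5)·(-0.5) + (1.5)·(1.5) + (-0.5)·(-0.5) + (-0.5)·(-0.5)) / 3 = 3/3 = 1
  S[U,V] = ((-0.5)·(1.25) + (1.5)·(0.25) + (-0.5)·(-2.75) + (-0.5)·(1.25)) / 3 = 0.5/3 = 0.1667
  S[V,V] = ((1.25)·(1.25) + (0.25)·(0.25) + (-2.75)·(-2.75) + (1.25)·(1.25)) / 3 = 10.75/3 = 3.5833
  S = [[1, 0.1667],
 [0.1667, 3.5833]].

Step 3 — invert S. det(S) = 1·3.5833 - (0.1667)² = 3.5556.
  S^{-1} = (1/det) · [[d, -b], [-b, a]] = [[1.0078, -0.0469],
 [-0.0469, 0.2812]].

Step 4 — quadratic form (x̄ - mu_0)^T · S^{-1} · (x̄ - mu_0):
  S^{-1} · (x̄ - mu_0) = (-0.7266, 1.3594),
  (x̄ - mu_0)^T · [...] = (-0.5)·(-0.7266) + (4.75)·(1.3594) = 6.8203.

Step 5 — scale by n: T² = 4 · 6.8203 = 27.2812.

T² ≈ 27.2812


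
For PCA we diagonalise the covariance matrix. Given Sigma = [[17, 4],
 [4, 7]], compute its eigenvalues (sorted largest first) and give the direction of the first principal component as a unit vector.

Step 1 — characteristic polynomial of 2×2 Sigma:
  det(Sigma - λI) = λ² - trace · λ + det = 0.
  trace = 17 + 7 = 24, det = 17·7 - (4)² = 103.
Step 2 — discriminant:
  Δ = trace² - 4·det = 576 - 412 = 164.
Step 3 — eigenvalues:
  λ = (trace ± √Δ)/2 = (24 ± 12.8062)/2,
  λ_1 = 18.4031,  λ_2 = 5.5969.

Step 4 — unit eigenvector for λ_1: solve (Sigma - λ_1 I)v = 0. First row:
  (17 - 18.4031)·v_x + (4)·v_y = 0, i.e. (-1.4031)·v_x + (4)·v_y = 0,
  so v ∝ (b, λ_1 - a) = (4, 1.4031) = u.
  ||u|| = √((4)² + (1.4031)²) = √(17.9688) ≈ 4.239,
  v_1 = u/||u|| ≈ (0.9436, 0.331) (||v_1|| = 1).

λ_1 = 18.4031,  λ_2 = 5.5969;  v_1 ≈ (0.9436, 0.331)


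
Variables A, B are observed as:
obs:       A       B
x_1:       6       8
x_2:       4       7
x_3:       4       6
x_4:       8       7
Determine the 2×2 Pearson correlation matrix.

Step 1 — column means:
  mean(A) = (6 + 4 + 4 + 8) / 4 = 22/4 = 5.5
  mean(B) = (8 + 7 + 6 + 7) / 4 = 28/4 = 7

Step 2 — sample variances and covariances s[i,j] = (1/(n-1)) · Σ_k (x_{k,i} - mean_i) · (x_{k,j} - mean_j), with n-1 = 3:
  s[A,A] = ((0.5)·(0.5) + (-1.5)·(-1.5) + (-1.5)·(-1.5) + (2.5)·(2.5)) / 3 = 11/3 = 3.6667
  s[A,B] = ((0.5)·(1) + (-1.5)·(0) + (-1.5)·(-1) + (2.5)·(0)) / 3 = 2/3 = 0.6667
  s[B,B] = ((1)·(1) + (0)·(0) + (-1)·(-1) + (0)·(0)) / 3 = 2/3 = 0.6667
  Sample standard deviations s_i = √(s[i,i]):
  s(A) = √(3.6667) = 1.9149
  s(B) = √(0.6667) = 0.8165

Step 3 — r_{ij} = s_{ij} / (s_i · s_j):
  r[A,A] = 1 (diagonal).
  r[A,B] = 0.6667 / (1.9149 · 0.8165) = 0.6667 / 1.5635 = 0.4264
  r[B,B] = 1 (diagonal).

R is symmetric with unit diagonal. Assembling:

R = [[1, 0.4264],
 [0.4264, 1]]


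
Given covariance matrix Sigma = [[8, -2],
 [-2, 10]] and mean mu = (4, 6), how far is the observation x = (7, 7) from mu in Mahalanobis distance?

Step 1 — centre the observation: (x - mu) = (3, 1).

Step 2 — invert Sigma. det(Sigma) = 8·10 - (-2)² = 76.
  Sigma^{-1} = (1/det) · [[d, -b], [-b, a]] = [[0.1316, 0.0263],
 [0.0263, 0.1053]].

Step 3 — form the quadratic (x - mu)^T · Sigma^{-1} · (x - mu):
  Sigma^{-1} · (x - mu) = (0.4211, 0.1842).
  (x - mu)^T · [Sigma^{-1} · (x - mu)] = (3)·(0.4211) + (1)·(0.1842) = 1.4474.

Step 4 — take square root: d = √(1.4474) ≈ 1.2031.

d(x, mu) = √(1.4474) ≈ 1.2031


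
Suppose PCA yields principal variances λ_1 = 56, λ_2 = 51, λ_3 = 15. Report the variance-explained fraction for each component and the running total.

Step 1 — total variance = trace(Sigma) = Σ λ_i = 56 + 51 + 15 = 122.

Step 2 — fraction explained by component i = λ_i / Σ λ:
  PC1: 56/122 = 0.459
  PC2: 51/122 = 0.418
  PC3: 15/122 = 0.123

Step 3 — cumulative fraction after k components = (λ_1 + ... + λ_k) / Σ λ:
  k = 1: 56/122 = 0.459
  k = 2: (56 + 51)/122 = 107/122 = 0.877
  k = 3: (56 + 51 + 15)/122 = 122/122 = 1

Summary (fraction, with percent):

explained: PC1 0.459 (45.9%), PC2 0.418 (41.8%), PC3 0.123 (12.3%);  cumulative: 0.459, 0.877, 1


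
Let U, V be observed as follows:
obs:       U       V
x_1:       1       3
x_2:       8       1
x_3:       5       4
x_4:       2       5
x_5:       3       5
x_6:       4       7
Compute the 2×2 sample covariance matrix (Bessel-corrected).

Step 1 — column means:
  mean(U) = (1 + 8 + 5 + 2 + 3 + 4) / 6 = 23/6 = 3.8333
  mean(V) = (3 + 1 + 4 + 5 + 5 + 7) / 6 = 25/6 = 4.1667

Step 2 — sample covariance S[i,j] = (1/(n-1)) · Σ_k (x_{k,i} - mean_i) · (x_{k,j} - mean_j), with n-1 = 5.
  S[U,U] = ((-2.8333)·(-2.8333) + (4.1667)·(4.1667) + (1.1667)·(1.1667) + (-1.8333)·(-1.8333) + (-0.8333)·(-0.8333) + (0.1667)·(0.1667)) / 5 = 30.8333/5 = 6.1667
  S[U,V] = ((-2.8333)·(-1.1667) + (4.1667)·(-3.1667) + (1.1667)·(-0.1667) + (-1.8333)·(0.8333) + (-0.8333)·(0.8333) + (0.1667)·(2.8333)) / 5 = -11.8333/5 = -2.3667
  S[V,V] = ((-1.1667)·(-1.1667) + (-3.1667)·(-3.1667) + (-0.1667)·(-0.1667) + (0.8333)·(0.8333) + (0.8333)·(0.8333) + (2.8333)·(2.8333)) / 5 = 20.8333/5 = 4.1667

S is symmetric (S[j,i] = S[i,j]). Assembling:

S = [[6.1667, -2.3667],
 [-2.3667, 4.1667]]


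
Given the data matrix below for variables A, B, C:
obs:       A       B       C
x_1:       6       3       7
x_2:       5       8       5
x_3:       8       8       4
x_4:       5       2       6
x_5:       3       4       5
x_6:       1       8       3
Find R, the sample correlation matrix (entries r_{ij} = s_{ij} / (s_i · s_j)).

Step 1 — column means:
  mean(A) = (6 + 5 + 8 + 5 + 3 + 1) / 6 = 28/6 = 4.6667
  mean(B) = (3 + 8 + 8 + 2 + 4 + 8) / 6 = 33/6 = 5.5
  mean(C) = (7 + 5 + 4 + 6 + 5 + 3) / 6 = 30/6 = 5

Step 2 — sample variances and covariances s[i,j] = (1/(n-1)) · Σ_k (x_{k,i} - mean_i) · (x_{k,j} - mean_j), with n-1 = 5:
  s[A,A] = ((1.3333)·(1.3333) + (0.3333)·(0.3333) + (3.3333)·(3.3333) + (0.3333)·(0.3333) + (-1.6667)·(-1.6667) + (-3.6667)·(-3.6667)) / 5 = 29.3333/5 = 5.8667
  s[A,B] = ((1.3333)·(-2.5) + (0.3333)·(2.5) + (3.3333)·(2.5) + (0.3333)·(-3.5) + (-1.6667)·(-1.5) + (-3.6667)·(2.5)) / 5 = -2/5 = -0.4
  s[A,C] = ((1.3333)·(2) + (0.3333)·(0) + (3.3333)·(-1) + (0.3333)·(1) + (-1.6667)·(0) + (-3.6667)·(-2)) / 5 = 7/5 = 1.4
  s[B,B] = ((-2.5)·(-2.5) + (2.5)·(2.5) + (2.5)·(2.5) + (-3.5)·(-3.5) + (-1.5)·(-1.5) + (2.5)·(2.5)) / 5 = 39.5/5 = 7.9
  s[B,C] = ((-2.5)·(2) + (2.5)·(0) + (2.5)·(-1) + (-3.5)·(1) + (-1.5)·(0) + (2.5)·(-2)) / 5 = -16/5 = -3.2
  s[C,C] = ((2)·(2) + (0)·(0) + (-1)·(-1) + (1)·(1) + (0)·(0) + (-2)·(-2)) / 5 = 10/5 = 2
  Sample standard deviations s_i = √(s[i,i]):
  s(A) = √(5.8667) = 2.4221
  s(B) = √(7.9) = 2.8107
  s(C) = √(2) = 1.4142

Step 3 — r_{ij} = s_{ij} / (s_i · s_j):
  r[A,A] = 1 (diagonal).
  r[A,B] = -0.4 / (2.4221 · 2.8107) = -0.4 / 6.8078 = -0.0588
  r[A,C] = 1.4 / (2.4221 · 1.4142) = 1.4 / 3.4254 = 0.4087
  r[B,B] = 1 (diagonal).
  r[B,C] = -3.2 / (2.8107 · 1.4142) = -3.2 / 3.9749 = -0.805
  r[C,C] = 1 (diagonal).

R is symmetric with unit diagonal. Assembling:

R = [[1, -0.0588, 0.4087],
 [-0.0588, 1, -0.805],
 [0.4087, -0.805, 1]]


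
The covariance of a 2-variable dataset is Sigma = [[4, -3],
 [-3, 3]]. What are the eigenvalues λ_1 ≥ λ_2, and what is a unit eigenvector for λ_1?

Step 1 — characteristic polynomial of 2×2 Sigma:
  det(Sigma - λI) = λ² - trace · λ + det = 0.
  trace = 4 + 3 = 7, det = 4·3 - (-3)² = 3.
Step 2 — discriminant:
  Δ = trace² - 4·det = 49 - 12 = 37.
Step 3 — eigenvalues:
  λ = (trace ± √Δ)/2 = (7 ± 6.0828)/2,
  λ_1 = 6.5414,  λ_2 = 0.4586.

Step 4 — unit eigenvector for λ_1: solve (Sigma - λ_1 I)v = 0. First row:
  (4 - 6.5414)·v_x + (-3)·v_y = 0, i.e. (-2.5414)·v_x + (-3)·v_y = 0,
  so v ∝ (b, λ_1 - a) = (-3, 2.5414); multiply by -1 so the first entry is positive: u = (3, -2.5414).
  ||u|| = √((3)² + (-2.5414)²) = √(15.4586) ≈ 3.9317,
  v_1 = u/||u|| ≈ (0.763, -0.6464) (||v_1|| = 1).

λ_1 = 6.5414,  λ_2 = 0.4586;  v_1 ≈ (0.763, -0.6464)


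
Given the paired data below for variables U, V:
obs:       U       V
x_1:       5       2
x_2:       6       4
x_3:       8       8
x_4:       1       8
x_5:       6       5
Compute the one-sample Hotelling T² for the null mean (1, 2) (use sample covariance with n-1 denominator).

Step 1 — sample mean vector:
  mean(U) = (5 + 6 + 8 + 1 + 6) / 5 = 26/5 = 5.2
  mean(V) = (2 + 4 + 8 + 8 + 5) / 5 = 27/5 = 5.4
  x̄ = (5.2, 5.4),  deviation x̄ - mu_0 = (5.2, 5.4) - (1, 2) = (4.2, 3.4).

Step 2 — sample covariance matrix, S[i,j] = (1/(n-1)) · Σ_k (x_{k,i} - mean_i) · (x_{k,j} - mean_j), divisor n-1 = 4:
  S[U,U] = ((-0.2)·(-0.2) + (0.8)·(0.8) + (2.8)·(2.8) + (-4.2)·(-4.2) + (0.8)·(0.8)) / 4 = 26.8/4 = 6.7
  S[U,V] = ((-0.2)·(-3.4) + (0.8)·(-1.4) + (2.8)·(2.6) + (-4.2)·(2.6) + (0.8)·(-0.4)) / 4 = -4.4/4 = -1.1
  S[V,V] = ((-3.4)·(-3.4) + (-1.4)·(-1.4) + (2.6)·(2.6) + (2.6)·(2.6) + (-0.4)·(-0.4)) / 4 = 27.2/4 = 6.8
  S = [[6.7, -1.1],
 [-1.1, 6.8]].

Step 3 — invert S. det(S) = 6.7·6.8 - (-1.1)² = 44.35.
  S^{-1} = (1/det) · [[d, -b], [-b, a]] = [[0.1533, 0.0248],
 [0.0248, 0.1511]].

Step 4 — quadratic form (x̄ - mu_0)^T · S^{-1} · (x̄ - mu_0):
  S^{-1} · (x̄ - mu_0) = (0.7283, 0.6178),
  (x̄ - mu_0)^T · [...] = (4.2)·(0.7283) + (3.4)·(0.6178) = 5.1594.

Step 5 — scale by n: T² = 5 · 5.1594 = 25.7971.

T² ≈ 25.7971


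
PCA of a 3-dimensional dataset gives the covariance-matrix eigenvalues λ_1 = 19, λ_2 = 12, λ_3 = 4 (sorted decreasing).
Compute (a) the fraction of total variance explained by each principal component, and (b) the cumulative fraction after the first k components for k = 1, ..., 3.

Step 1 — total variance = trace(Sigma) = Σ λ_i = 19 + 12 + 4 = 35.

Step 2 — fraction explained by component i = λ_i / Σ λ:
  PC1: 19/35 = 0.5429
  PC2: 12/35 = 0.3429
  PC3: 4/35 = 0.1143

Step 3 — cumulative fraction after k components = (λ_1 + ... + λ_k) / Σ λ:
  k = 1: 19/35 = 0.5429
  k = 2: (19 + 12)/35 = 31/35 = 0.8857
  k = 3: (19 + 12 + 4)/35 = 35/35 = 1

Summary (fraction, with percent):

explained: PC1 0.5429 (54.29%), PC2 0.3429 (34.29%), PC3 0.1143 (11.43%);  cumulative: 0.5429, 0.8857, 1


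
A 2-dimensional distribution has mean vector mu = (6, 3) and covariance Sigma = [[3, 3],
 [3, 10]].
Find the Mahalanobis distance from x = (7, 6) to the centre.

Step 1 — centre the observation: (x - mu) = (1, 3).

Step 2 — invert Sigma. det(Sigma) = 3·10 - (3)² = 21.
  Sigma^{-1} = (1/det) · [[d, -b], [-b, a]] = [[0.4762, -0.1429],
 [-0.1429, 0.1429]].

Step 3 — form the quadratic (x - mu)^T · Sigma^{-1} · (x - mu):
  Sigma^{-1} · (x - mu) = (0.0476, 0.2857).
  (x - mu)^T · [Sigma^{-1} · (x - mu)] = (1)·(0.0476) + (3)·(0.2857) = 0.9048.

Step 4 — take square root: d = √(0.9048) ≈ 0.9512.

d(x, mu) = √(0.9048) ≈ 0.9512


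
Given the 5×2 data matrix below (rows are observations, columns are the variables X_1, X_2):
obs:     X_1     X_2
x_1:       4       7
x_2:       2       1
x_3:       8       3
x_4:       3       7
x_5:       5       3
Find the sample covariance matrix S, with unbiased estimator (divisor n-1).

Step 1 — column means:
  mean(X_1) = (4 + 2 + 8 + 3 + 5) / 5 = 22/5 = 4.4
  mean(X_2) = (7 + 1 + 3 + 7 + 3) / 5 = 21/5 = 4.2

Step 2 — sample covariance S[i,j] = (1/(n-1)) · Σ_k (x_{k,i} - mean_i) · (x_{k,j} - mean_j), with n-1 = 4.
  S[X_1,X_1] = ((-0.4)·(-0.4) + (-2.4)·(-2.4) + (3.6)·(3.6) + (-1.4)·(-1.4) + (0.6)·(0.6)) / 4 = 21.2/4 = 5.3
  S[X_1,X_2] = ((-0.4)·(2.8) + (-2.4)·(-3.2) + (3.6)·(-1.2) + (-1.4)·(2.8) + (0.6)·(-1.2)) / 4 = -2.4/4 = -0.6
  S[X_2,X_2] = ((2.8)·(2.8) + (-3.2)·(-3.2) + (-1.2)·(-1.2) + (2.8)·(2.8) + (-1.2)·(-1.2)) / 4 = 28.8/4 = 7.2

S is symmetric (S[j,i] = S[i,j]). Assembling:

S = [[5.3, -0.6],
 [-0.6, 7.2]]


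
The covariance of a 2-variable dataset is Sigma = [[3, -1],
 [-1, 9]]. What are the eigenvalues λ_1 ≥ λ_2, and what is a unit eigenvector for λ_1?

Step 1 — characteristic polynomial of 2×2 Sigma:
  det(Sigma - λI) = λ² - trace · λ + det = 0.
  trace = 3 + 9 = 12, det = 3·9 - (-1)² = 26.
Step 2 — discriminant:
  Δ = trace² - 4·det = 144 - 104 = 40.
Step 3 — eigenvalues:
  λ = (trace ± √Δ)/2 = (12 ± 6.3246)/2,
  λ_1 = 9.1623,  λ_2 = 2.8377.

Step 4 — unit eigenvector for λ_1: solve (Sigma - λ_1 I)v = 0. First row:
  (3 - 9.1623)·v_x + (-1)·v_y = 0, i.e. (-6.1623)·v_x + (-1)·v_y = 0,
  so v ∝ (b, λ_1 - a) = (-1, 6.1623); multiply by -1 so the first entry is positive: u = (1, -6.1623).
  ||u|| = √((1)² + (-6.1623)²) = √(38.9737) ≈ 6.2429,
  v_1 = u/||u|| ≈ (0.1602, -0.9871) (||v_1|| = 1).

λ_1 = 9.1623,  λ_2 = 2.8377;  v_1 ≈ (0.1602, -0.9871)


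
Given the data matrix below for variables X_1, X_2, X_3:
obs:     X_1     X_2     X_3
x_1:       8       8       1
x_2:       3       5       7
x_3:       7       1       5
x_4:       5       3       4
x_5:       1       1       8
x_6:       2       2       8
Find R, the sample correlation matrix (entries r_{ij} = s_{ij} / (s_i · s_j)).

Step 1 — column means:
  mean(X_1) = (8 + 3 + 7 + 5 + 1 + 2) / 6 = 26/6 = 4.3333
  mean(X_2) = (8 + 5 + 1 + 3 + 1 + 2) / 6 = 20/6 = 3.3333
  mean(X_3) = (1 + 7 + 5 + 4 + 8 + 8) / 6 = 33/6 = 5.5

Step 2 — sample variances and covariances s[i,j] = (1/(n-1)) · Σ_k (x_{k,i} - mean_i) · (x_{k,j} - mean_j), with n-1 = 5:
  s[X_1,X_1] = ((3.6667)·(3.6667) + (-1.3333)·(-1.3333) + (2.6667)·(2.6667) + (0.6667)·(0.6667) + (-3.3333)·(-3.3333) + (-2.3333)·(-2.3333)) / 5 = 39.3333/5 = 7.8667
  s[X_1,X_2] = ((3.6667)·(4.6667) + (-1.3333)·(1.6667) + (2.6667)·(-2.3333) + (0.6667)·(-0.3333) + (-3.3333)·(-2.3333) + (-2.3333)·(-1.3333)) / 5 = 19.3333/5 = 3.8667
  s[X_1,X_3] = ((3.6667)·(-4.5) + (-1.3333)·(1.5) + (2.6667)·(-0.5) + (0.6667)·(-1.5) + (-3.3333)·(2.5) + (-2.3333)·(2.5)) / 5 = -35/5 = -7
  s[X_2,X_2] = ((4.6667)·(4.6667) + (1.6667)·(1.6667) + (-2.3333)·(-2.3333) + (-0.3333)·(-0.3333) + (-2.3333)·(-2.3333) + (-1.3333)·(-1.3333)) / 5 = 37.3333/5 = 7.4667
  s[X_2,X_3] = ((4.6667)·(-4.5) + (1.6667)·(1.5) + (-2.3333)·(-0.5) + (-0.3333)·(-1.5) + (-2.3333)·(2.5) + (-1.3333)·(2.5)) / 5 = -26/5 = -5.2
  s[X_3,X_3] = ((-4.5)·(-4.5) + (1.5)·(1.5) + (-0.5)·(-0.5) + (-1.5)·(-1.5) + (2.5)·(2.5) + (2.5)·(2.5)) / 5 = 37.5/5 = 7.5
  Sample standard deviations s_i = √(s[i,i]):
  s(X_1) = √(7.8667) = 2.8048
  s(X_2) = √(7.4667) = 2.7325
  s(X_3) = √(7.5) = 2.7386

Step 3 — r_{ij} = s_{ij} / (s_i · s_j):
  r[X_1,X_1] = 1 (diagonal).
  r[X_1,X_2] = 3.8667 / (2.8048 · 2.7325) = 3.8667 / 7.6641 = 0.5045
  r[X_1,X_3] = -7 / (2.8048 · 2.7386) = -7 / 7.6811 = -0.9113
  r[X_2,X_2] = 1 (diagonal).
  r[X_2,X_3] = -5.2 / (2.7325 · 2.7386) = -5.2 / 7.4833 = -0.6949
  r[X_3,X_3] = 1 (diagonal).

R is symmetric with unit diagonal. Assembling:

R = [[1, 0.5045, -0.9113],
 [0.5045, 1, -0.6949],
 [-0.9113, -0.6949, 1]]
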